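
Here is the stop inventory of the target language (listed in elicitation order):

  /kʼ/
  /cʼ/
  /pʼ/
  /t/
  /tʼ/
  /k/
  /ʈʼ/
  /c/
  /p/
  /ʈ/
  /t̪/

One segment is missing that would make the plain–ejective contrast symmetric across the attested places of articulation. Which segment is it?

place of articulation  plain     ejective
bilabial          p         pʼ      
dental            t̪        —       
alveolar          t         tʼ      
retroflex         ʈ         ʈʼ      
palatal           c         cʼ      
velar             k         kʼ      
The dental row has no ejective member, so the gap is the ejective dental stop /t̪ʼ/.

/t̪ʼ/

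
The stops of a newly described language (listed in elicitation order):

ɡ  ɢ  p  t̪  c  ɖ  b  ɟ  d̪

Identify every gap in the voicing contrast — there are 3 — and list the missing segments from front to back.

place of articulation  voiceless  voiced  
bilabial          p         b       
dental            t̪        d̪      
retroflex         —         ɖ       
palatal           c         ɟ       
velar             —         ɡ       
uvular            —         ɢ       
Gaps, from front to back: retroflex lacks voiceless (/ʈ/); velar lacks voiceless (/k/); uvular lacks voiceless (/q/).

/ʈ/, /k/, /q/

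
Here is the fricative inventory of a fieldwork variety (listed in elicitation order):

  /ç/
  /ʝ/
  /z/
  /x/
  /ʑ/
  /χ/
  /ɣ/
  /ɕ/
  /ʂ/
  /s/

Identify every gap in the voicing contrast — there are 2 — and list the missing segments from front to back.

/ʐ/, /ʁ/

Voiceless: /s/ (alveolar), /ʂ/ (retroflex), /ɕ/ (alveolo-palatal), /ç/ (palatal), /x/ (velar), /χ/ (uvular).
Voiced: /z/ (alveolar), /ʑ/ (alveolo-palatal), /ʝ/ (palatal), /ɣ/ (velar).
Gaps, from front to back: retroflex lacks voiced (/ʐ/); uvular lacks voiced (/ʁ/).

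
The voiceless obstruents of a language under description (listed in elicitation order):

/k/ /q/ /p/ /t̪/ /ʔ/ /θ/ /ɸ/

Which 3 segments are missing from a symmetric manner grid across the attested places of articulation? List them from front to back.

Stop: /p/ (bilabial), /t̪/ (dental), /k/ (velar), /q/ (uvular), /ʔ/ (glottal).
Fricative: /ɸ/ (bilabial), /θ/ (dental).
Gaps, from front to back: velar lacks fricative (/x/); uvular lacks fricative (/χ/); glottal lacks fricative (/h/).

/x/, /χ/, /h/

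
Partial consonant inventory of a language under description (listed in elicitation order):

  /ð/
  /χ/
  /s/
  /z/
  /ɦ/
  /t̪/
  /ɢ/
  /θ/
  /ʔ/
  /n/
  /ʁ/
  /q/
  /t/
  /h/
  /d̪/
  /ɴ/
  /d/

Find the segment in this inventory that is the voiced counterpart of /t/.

/d/

/t/ is a voiceless alveolar stop.
The voiced counterpart is a voiced alveolar stop — in this inventory, /d/.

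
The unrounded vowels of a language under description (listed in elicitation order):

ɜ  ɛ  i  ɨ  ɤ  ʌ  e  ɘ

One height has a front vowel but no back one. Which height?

high

high: front /i/, central /ɨ/, back —.
high-mid: front /e/, central /ɘ/, back /ɤ/.
low-mid: front /ɛ/, central /ɜ/, back /ʌ/.
Every height has a back member except high, where /ɯ/ would be expected.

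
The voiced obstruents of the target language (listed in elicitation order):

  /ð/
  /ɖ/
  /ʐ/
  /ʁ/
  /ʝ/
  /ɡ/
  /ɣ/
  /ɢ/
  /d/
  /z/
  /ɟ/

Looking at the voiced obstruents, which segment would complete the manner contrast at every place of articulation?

place of articulation  stop      fricative
dental            —         ð       
alveolar          d         z       
retroflex         ɖ         ʐ       
palatal           ɟ         ʝ       
velar             ɡ         ɣ       
uvular            ɢ         ʁ       
The dental row has no stop member, so the gap is the dental stop /d̪/.

/d̪/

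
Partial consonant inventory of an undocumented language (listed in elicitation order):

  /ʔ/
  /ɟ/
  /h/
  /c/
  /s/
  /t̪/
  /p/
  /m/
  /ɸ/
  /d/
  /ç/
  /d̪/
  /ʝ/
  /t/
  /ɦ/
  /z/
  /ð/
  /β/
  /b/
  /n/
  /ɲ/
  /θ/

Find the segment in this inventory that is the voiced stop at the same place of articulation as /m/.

/b/

/m/ is a bilabial nasal.
The voiced stop at the same place is a voiced bilabial stop — in this inventory, /b/.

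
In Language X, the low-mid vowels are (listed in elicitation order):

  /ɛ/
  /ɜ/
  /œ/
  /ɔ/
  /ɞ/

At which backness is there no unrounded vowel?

Unrounded: /ɛ/ (front), /ɜ/ (central).
Rounded: /œ/ (front), /ɞ/ (central), /ɔ/ (back).
Every backness has an unrounded member except back, where /ʌ/ would be expected.

back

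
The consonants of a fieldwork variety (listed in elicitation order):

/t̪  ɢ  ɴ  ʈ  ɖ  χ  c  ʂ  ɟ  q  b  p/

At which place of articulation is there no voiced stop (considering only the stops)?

place of articulation  voiceless  voiced  
bilabial          p         b       
dental            t̪        —       
retroflex         ʈ         ɖ       
palatal           c         ɟ       
uvular            q         ɢ       
Every place of articulation has a voiced member except dental, where /d̪/ would be expected.

dental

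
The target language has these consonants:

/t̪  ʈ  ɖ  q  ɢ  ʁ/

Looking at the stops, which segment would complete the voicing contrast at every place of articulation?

place of articulation  voiceless  voiced  
dental            t̪        —       
retroflex         ʈ         ɖ       
uvular            q         ɢ       
The dental row has no voiced member, so the gap is the voiced dental stop /d̪/.

/d̪/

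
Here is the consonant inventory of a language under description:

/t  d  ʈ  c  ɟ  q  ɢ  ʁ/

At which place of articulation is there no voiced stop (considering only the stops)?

retroflex

alveolar: voiceless /t/, voiced /d/.
retroflex: voiceless /ʈ/, voiced —.
palatal: voiceless /c/, voiced /ɟ/.
uvular: voiceless /q/, voiced /ɢ/.
Every place of articulation has a voiced member except retroflex, where /ɖ/ would be expected.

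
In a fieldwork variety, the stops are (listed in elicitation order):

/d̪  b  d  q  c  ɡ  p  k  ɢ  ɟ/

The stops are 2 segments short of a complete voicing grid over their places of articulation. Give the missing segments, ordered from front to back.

/t̪/, /t/

place of articulation  voiceless  voiced  
bilabial          p         b       
dental            —         d̪      
alveolar          —         d       
palatal           c         ɟ       
velar             k         ɡ       
uvular            q         ɢ       
Gaps, from front to back: dental lacks voiceless (/t̪/); alveolar lacks voiceless (/t/).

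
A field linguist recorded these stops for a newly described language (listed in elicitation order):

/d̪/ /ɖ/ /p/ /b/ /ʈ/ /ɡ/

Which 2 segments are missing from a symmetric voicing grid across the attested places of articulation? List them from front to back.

bilabial: voiceless /p/, voiced /b/.
dental: voiceless —, voiced /d̪/.
retroflex: voiceless /ʈ/, voiced /ɖ/.
velar: voiceless —, voiced /ɡ/.
Gaps, from front to back: dental lacks voiceless (/t̪/); velar lacks voiceless (/k/).

/t̪/, /k/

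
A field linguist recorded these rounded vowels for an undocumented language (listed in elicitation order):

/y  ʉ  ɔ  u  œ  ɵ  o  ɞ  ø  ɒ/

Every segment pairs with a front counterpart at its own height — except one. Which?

/ɒ/

High: /y/ ~ /ʉ/ ~ /u/
High-mid: /ø/ ~ /ɵ/ ~ /o/
Low-mid: /œ/ ~ /ɞ/ ~ /ɔ/
Low: only /ɒ/ (back); no front partner.
So /ɒ/ is the unpaired segment.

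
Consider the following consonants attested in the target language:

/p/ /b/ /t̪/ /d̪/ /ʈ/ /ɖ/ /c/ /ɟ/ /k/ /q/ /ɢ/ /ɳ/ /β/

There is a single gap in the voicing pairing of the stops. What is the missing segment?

bilabial: voiceless /p/, voiced /b/.
dental: voiceless /t̪/, voiced /d̪/.
retroflex: voiceless /ʈ/, voiced /ɖ/.
palatal: voiceless /c/, voiced /ɟ/.
velar: voiceless /k/, voiced —.
uvular: voiceless /q/, voiced /ɢ/.
The velar row has no voiced member, so the gap is the voiced velar stop /ɡ/.

/ɡ/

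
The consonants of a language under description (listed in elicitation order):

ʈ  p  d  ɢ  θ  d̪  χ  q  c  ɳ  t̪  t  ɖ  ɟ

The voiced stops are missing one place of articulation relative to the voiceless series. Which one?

Voiceless: /p/ (bilabial), /t̪/ (dental), /t/ (alveolar), /ʈ/ (retroflex), /c/ (palatal), /q/ (uvular).
Voiced: /d̪/ (dental), /d/ (alveolar), /ɖ/ (retroflex), /ɟ/ (palatal), /ɢ/ (uvular).
Every place of articulation has a voiced member except bilabial, where /b/ would be expected.

bilabial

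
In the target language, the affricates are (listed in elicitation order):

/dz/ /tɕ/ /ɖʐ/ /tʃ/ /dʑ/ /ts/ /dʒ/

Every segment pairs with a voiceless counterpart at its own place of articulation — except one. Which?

/ɖʐ/

Alveolar: /ts/ ~ /dz/
Postalveolar: /tʃ/ ~ /dʒ/
Alveolo-palatal: /tɕ/ ~ /dʑ/
Retroflex: only /ɖʐ/ (voiced); no voiceless partner.
So /ɖʐ/ is the unpaired segment.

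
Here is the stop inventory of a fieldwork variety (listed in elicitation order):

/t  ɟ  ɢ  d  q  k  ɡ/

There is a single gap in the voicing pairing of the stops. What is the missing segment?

/c/

Voiceless: /t/ (alveolar), /k/ (velar), /q/ (uvular).
Voiced: /d/ (alveolar), /ɟ/ (palatal), /ɡ/ (velar), /ɢ/ (uvular).
The palatal row has no voiceless member, so the gap is the voiceless palatal stop /c/.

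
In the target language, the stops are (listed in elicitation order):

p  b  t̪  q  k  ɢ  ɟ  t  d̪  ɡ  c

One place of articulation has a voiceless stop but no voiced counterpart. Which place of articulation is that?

alveolar

bilabial: voiceless /p/, voiced /b/.
dental: voiceless /t̪/, voiced /d̪/.
alveolar: voiceless /t/, voiced —.
palatal: voiceless /c/, voiced /ɟ/.
velar: voiceless /k/, voiced /ɡ/.
uvular: voiceless /q/, voiced /ɢ/.
Every place of articulation has a voiced member except alveolar, where /d/ would be expected.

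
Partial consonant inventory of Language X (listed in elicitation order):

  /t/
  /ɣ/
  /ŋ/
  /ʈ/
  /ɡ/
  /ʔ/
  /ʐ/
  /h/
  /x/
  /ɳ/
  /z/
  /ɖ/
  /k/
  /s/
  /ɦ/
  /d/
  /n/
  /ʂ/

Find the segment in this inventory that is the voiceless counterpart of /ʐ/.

/ʂ/

/ʐ/ is a voiced retroflex fricative.
The voiceless counterpart is a voiceless retroflex fricative — in this inventory, /ʂ/.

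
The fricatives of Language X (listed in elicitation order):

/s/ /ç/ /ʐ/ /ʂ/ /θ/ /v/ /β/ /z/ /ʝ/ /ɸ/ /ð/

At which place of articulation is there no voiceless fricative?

labiodental

Voiceless: /ɸ/ (bilabial), /θ/ (dental), /s/ (alveolar), /ʂ/ (retroflex), /ç/ (palatal).
Voiced: /β/ (bilabial), /v/ (labiodental), /ð/ (dental), /z/ (alveolar), /ʐ/ (retroflex), /ʝ/ (palatal).
Every place of articulation has a voiceless member except labiodental, where /f/ would be expected.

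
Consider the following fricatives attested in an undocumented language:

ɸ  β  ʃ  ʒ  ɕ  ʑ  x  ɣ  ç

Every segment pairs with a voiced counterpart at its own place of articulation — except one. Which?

/ç/

Bilabial: /ɸ/ ~ /β/
Postalveolar: /ʃ/ ~ /ʒ/
Alveolo-palatal: /ɕ/ ~ /ʑ/
Velar: /x/ ~ /ɣ/
Palatal: only /ç/ (voiceless); no voiced partner.
So /ç/ is the unpaired segment.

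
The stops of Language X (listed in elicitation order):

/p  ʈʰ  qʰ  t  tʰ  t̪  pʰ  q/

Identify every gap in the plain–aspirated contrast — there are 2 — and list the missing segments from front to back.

Plain: /p/ (bilabial), /t̪/ (dental), /t/ (alveolar), /q/ (uvular).
Aspirated: /pʰ/ (bilabial), /tʰ/ (alveolar), /ʈʰ/ (retroflex), /qʰ/ (uvular).
Gaps, from front to back: dental lacks aspirated (/t̪ʰ/); retroflex lacks plain (/ʈ/).

/t̪ʰ/, /ʈ/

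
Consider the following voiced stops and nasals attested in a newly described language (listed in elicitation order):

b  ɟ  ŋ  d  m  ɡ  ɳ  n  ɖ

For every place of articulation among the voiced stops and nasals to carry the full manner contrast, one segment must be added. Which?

/ɲ/

bilabial: oral stop /b/, nasal /m/.
alveolar: oral stop /d/, nasal /n/.
retroflex: oral stop /ɖ/, nasal /ɳ/.
palatal: oral stop /ɟ/, nasal —.
velar: oral stop /ɡ/, nasal /ŋ/.
The palatal row has no nasal member, so the gap is the palatal nasal /ɲ/.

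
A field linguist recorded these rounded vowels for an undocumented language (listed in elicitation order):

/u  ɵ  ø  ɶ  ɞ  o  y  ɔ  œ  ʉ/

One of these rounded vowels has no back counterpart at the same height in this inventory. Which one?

High: /y/ ~ /ʉ/ ~ /u/
High-mid: /ø/ ~ /ɵ/ ~ /o/
Low-mid: /œ/ ~ /ɞ/ ~ /ɔ/
Low: only /ɶ/ (front); no back partner.
So /ɶ/ is the unpaired segment.

/ɶ/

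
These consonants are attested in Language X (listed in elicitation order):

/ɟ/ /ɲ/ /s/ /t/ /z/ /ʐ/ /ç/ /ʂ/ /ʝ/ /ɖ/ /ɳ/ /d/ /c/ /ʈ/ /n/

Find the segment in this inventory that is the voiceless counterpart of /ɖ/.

/ɖ/ is a voiced retroflex stop.
The voiceless counterpart is a voiceless retroflex stop — in this inventory, /ʈ/.

/ʈ/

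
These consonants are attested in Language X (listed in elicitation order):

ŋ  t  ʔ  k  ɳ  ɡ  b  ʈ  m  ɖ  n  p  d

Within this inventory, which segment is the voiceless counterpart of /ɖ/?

/ʈ/

/ɖ/ is a voiced retroflex stop.
The voiceless counterpart is a voiceless retroflex stop — in this inventory, /ʈ/.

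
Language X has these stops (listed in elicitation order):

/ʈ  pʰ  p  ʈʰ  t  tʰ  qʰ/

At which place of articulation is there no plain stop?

uvular

bilabial: plain /p/, aspirated /pʰ/.
alveolar: plain /t/, aspirated /tʰ/.
retroflex: plain /ʈ/, aspirated /ʈʰ/.
uvular: plain —, aspirated /qʰ/.
Every place of articulation has a plain member except uvular, where /q/ would be expected.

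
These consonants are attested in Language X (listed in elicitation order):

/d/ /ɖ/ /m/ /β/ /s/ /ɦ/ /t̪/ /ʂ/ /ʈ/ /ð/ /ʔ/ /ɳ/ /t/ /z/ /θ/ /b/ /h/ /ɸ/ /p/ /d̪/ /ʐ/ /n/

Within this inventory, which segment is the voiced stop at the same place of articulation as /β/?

/β/ is a voiced bilabial fricative.
The voiced stop at the same place is a voiced bilabial stop — in this inventory, /b/.

/b/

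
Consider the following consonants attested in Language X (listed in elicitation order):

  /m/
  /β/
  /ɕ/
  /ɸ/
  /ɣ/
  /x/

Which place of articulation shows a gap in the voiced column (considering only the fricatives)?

Voiceless: /ɸ/ (bilabial), /ɕ/ (alveolo-palatal), /x/ (velar).
Voiced: /β/ (bilabial), /ɣ/ (velar).
Every place of articulation has a voiced member except alveolo-palatal, where /ʑ/ would be expected.

alveolo-palatal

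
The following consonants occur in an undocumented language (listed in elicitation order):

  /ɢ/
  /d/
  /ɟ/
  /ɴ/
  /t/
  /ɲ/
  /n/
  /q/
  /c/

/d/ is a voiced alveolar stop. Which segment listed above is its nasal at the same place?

The nasal at the same place is an alveolar nasal — in this inventory, /n/.

/n/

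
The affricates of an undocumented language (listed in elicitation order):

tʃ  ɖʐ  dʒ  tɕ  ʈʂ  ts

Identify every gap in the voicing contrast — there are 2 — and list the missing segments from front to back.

/dz/, /dʑ/

alveolar: voiceless /ts/, voiced —.
postalveolar: voiceless /tʃ/, voiced /dʒ/.
retroflex: voiceless /ʈʂ/, voiced /ɖʐ/.
alveolo-palatal: voiceless /tɕ/, voiced —.
Gaps, from front to back: alveolar lacks voiced (/dz/); alveolo-palatal lacks voiced (/dʑ/).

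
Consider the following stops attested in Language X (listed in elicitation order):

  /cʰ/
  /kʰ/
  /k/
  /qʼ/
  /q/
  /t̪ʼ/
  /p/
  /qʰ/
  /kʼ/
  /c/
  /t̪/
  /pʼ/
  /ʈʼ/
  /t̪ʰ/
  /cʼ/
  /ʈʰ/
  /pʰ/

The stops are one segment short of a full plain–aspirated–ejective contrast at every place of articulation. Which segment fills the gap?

place of articulation  plain     aspirated  ejective
bilabial          p         pʰ        pʼ      
dental            t̪        t̪ʰ       t̪ʼ     
retroflex         —         ʈʰ        ʈʼ      
palatal           c         cʰ        cʼ      
velar             k         kʰ        kʼ      
uvular            q         qʰ        qʼ      
The retroflex row has no plain member, so the gap is the plain retroflex stop /ʈ/.

/ʈ/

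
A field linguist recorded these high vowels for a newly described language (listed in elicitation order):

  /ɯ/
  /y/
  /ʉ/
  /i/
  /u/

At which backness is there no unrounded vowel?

front: unrounded /i/, rounded /y/.
central: unrounded —, rounded /ʉ/.
back: unrounded /ɯ/, rounded /u/.
Every backness has an unrounded member except central, where /ɨ/ would be expected.

central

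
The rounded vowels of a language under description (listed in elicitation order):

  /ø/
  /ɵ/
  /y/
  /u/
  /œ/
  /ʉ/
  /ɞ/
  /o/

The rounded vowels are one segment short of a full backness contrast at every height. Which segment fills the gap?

height            front     central   back    
high              y         ʉ         u       
high-mid          ø         ɵ         o       
low-mid           œ         ɞ         —       
The low-mid row has no back member, so the gap is the low-mid back rounded vowel /ɔ/.

/ɔ/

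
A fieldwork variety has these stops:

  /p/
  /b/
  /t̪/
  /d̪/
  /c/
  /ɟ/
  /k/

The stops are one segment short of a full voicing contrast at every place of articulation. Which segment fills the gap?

bilabial: voiceless /p/, voiced /b/.
dental: voiceless /t̪/, voiced /d̪/.
palatal: voiceless /c/, voiced /ɟ/.
velar: voiceless /k/, voiced —.
The velar row has no voiced member, so the gap is the voiced velar stop /ɡ/.

/ɡ/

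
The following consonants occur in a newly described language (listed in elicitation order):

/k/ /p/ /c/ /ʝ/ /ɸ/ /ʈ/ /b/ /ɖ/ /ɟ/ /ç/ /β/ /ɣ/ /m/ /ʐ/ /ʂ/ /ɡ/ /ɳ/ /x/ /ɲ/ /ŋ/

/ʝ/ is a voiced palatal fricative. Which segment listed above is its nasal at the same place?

The nasal at the same place is a palatal nasal — in this inventory, /ɲ/.

/ɲ/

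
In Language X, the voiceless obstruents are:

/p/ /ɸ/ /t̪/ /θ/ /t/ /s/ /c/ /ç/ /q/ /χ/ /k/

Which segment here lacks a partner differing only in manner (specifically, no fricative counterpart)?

/k/

Bilabial: /p/ ~ /ɸ/
Dental: /t̪/ ~ /θ/
Alveolar: /t/ ~ /s/
Palatal: /c/ ~ /ç/
Uvular: /q/ ~ /χ/
Velar: only /k/ (stop); no fricative partner.
So /k/ is the unpaired segment.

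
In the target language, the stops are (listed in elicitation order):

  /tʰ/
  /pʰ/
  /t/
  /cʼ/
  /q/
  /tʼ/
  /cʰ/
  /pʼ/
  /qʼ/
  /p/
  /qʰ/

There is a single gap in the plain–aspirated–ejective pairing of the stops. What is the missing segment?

/c/

Plain: /p/ (bilabial), /t/ (alveolar), /q/ (uvular).
Aspirated: /pʰ/ (bilabial), /tʰ/ (alveolar), /cʰ/ (palatal), /qʰ/ (uvular).
Ejective: /pʼ/ (bilabial), /tʼ/ (alveolar), /cʼ/ (palatal), /qʼ/ (uvular).
The palatal row has no plain member, so the gap is the plain palatal stop /c/.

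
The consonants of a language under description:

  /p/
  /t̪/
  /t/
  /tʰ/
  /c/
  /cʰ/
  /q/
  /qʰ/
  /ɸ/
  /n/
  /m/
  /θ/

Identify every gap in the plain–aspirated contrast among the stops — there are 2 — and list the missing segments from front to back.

/pʰ/, /t̪ʰ/

Plain: /p/ (bilabial), /t̪/ (dental), /t/ (alveolar), /c/ (palatal), /q/ (uvular).
Aspirated: /tʰ/ (alveolar), /cʰ/ (palatal), /qʰ/ (uvular).
Gaps, from front to back: bilabial lacks aspirated (/pʰ/); dental lacks aspirated (/t̪ʰ/).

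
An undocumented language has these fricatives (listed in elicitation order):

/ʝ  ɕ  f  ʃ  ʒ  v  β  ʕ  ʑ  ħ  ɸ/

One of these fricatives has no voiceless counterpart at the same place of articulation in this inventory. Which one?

Bilabial: /ɸ/ ~ /β/
Labiodental: /f/ ~ /v/
Postalveolar: /ʃ/ ~ /ʒ/
Alveolo-palatal: /ɕ/ ~ /ʑ/
Pharyngeal: /ħ/ ~ /ʕ/
Palatal: only /ʝ/ (voiced); no voiceless partner.
So /ʝ/ is the unpaired segment.

/ʝ/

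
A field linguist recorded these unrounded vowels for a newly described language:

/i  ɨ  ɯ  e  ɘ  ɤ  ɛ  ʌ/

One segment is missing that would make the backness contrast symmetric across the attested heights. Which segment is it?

height            front     central   back    
high              i         ɨ         ɯ       
high-mid          e         ɘ         ɤ       
low-mid           ɛ         —         ʌ       
The low-mid row has no central member, so the gap is the low-mid central unrounded vowel /ɜ/.

/ɜ/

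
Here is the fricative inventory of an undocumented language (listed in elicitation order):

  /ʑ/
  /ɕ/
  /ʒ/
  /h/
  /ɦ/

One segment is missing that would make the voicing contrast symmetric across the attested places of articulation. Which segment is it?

/ʃ/

postalveolar: voiceless —, voiced /ʒ/.
alveolo-palatal: voiceless /ɕ/, voiced /ʑ/.
glottal: voiceless /h/, voiced /ɦ/.
The postalveolar row has no voiceless member, so the gap is the voiceless postalveolar fricative /ʃ/.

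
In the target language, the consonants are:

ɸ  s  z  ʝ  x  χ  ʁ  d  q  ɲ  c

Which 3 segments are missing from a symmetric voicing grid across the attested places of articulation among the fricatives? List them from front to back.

place of articulation  voiceless  voiced  
bilabial          ɸ         —       
alveolar          s         z       
palatal           —         ʝ       
velar             x         —       
uvular            χ         ʁ       
Gaps, from front to back: bilabial lacks voiced (/β/); palatal lacks voiceless (/ç/); velar lacks voiced (/ɣ/).

/β/, /ç/, /ɣ/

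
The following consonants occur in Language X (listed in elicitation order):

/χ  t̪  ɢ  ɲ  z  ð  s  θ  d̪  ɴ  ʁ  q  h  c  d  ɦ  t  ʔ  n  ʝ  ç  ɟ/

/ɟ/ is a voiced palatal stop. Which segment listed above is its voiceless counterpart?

The voiceless counterpart is a voiceless palatal stop — in this inventory, /c/.

/c/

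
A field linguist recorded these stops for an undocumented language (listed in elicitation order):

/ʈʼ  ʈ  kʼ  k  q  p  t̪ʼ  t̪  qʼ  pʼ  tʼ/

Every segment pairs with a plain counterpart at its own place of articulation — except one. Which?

Bilabial: /p/ ~ /pʼ/
Dental: /t̪/ ~ /t̪ʼ/
Retroflex: /ʈ/ ~ /ʈʼ/
Velar: /k/ ~ /kʼ/
Uvular: /q/ ~ /qʼ/
Alveolar: only /tʼ/ (ejective); no plain partner.
So /tʼ/ is the unpaired segment.

/tʼ/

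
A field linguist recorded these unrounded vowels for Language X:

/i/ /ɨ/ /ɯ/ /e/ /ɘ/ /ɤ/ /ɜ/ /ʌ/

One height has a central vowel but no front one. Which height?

height            front     central   back    
high              i         ɨ         ɯ       
high-mid          e         ɘ         ɤ       
low-mid           —         ɜ         ʌ       
Every height has a front member except low-mid, where /ɛ/ would be expected.

low-mid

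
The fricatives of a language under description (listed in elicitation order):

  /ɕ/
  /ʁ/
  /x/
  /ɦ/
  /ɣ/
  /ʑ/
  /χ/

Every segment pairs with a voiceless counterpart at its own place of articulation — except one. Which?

/ɦ/

Alveolo-palatal: /ɕ/ ~ /ʑ/
Velar: /x/ ~ /ɣ/
Uvular: /χ/ ~ /ʁ/
Glottal: only /ɦ/ (voiced); no voiceless partner.
So /ɦ/ is the unpaired segment.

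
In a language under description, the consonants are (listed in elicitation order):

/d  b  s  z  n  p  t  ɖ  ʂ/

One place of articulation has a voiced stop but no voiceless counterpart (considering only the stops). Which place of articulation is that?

bilabial: voiceless /p/, voiced /b/.
alveolar: voiceless /t/, voiced /d/.
retroflex: voiceless —, voiced /ɖ/.
Every place of articulation has a voiceless member except retroflex, where /ʈ/ would be expected.

retroflex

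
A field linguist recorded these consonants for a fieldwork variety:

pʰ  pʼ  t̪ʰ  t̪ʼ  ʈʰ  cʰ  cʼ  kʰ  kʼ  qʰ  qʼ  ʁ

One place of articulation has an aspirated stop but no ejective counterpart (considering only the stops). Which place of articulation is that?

Aspirated: /pʰ/ (bilabial), /t̪ʰ/ (dental), /ʈʰ/ (retroflex), /cʰ/ (palatal), /kʰ/ (velar), /qʰ/ (uvular).
Ejective: /pʼ/ (bilabial), /t̪ʼ/ (dental), /cʼ/ (palatal), /kʼ/ (velar), /qʼ/ (uvular).
Every place of articulation has an ejective member except retroflex, where /ʈʼ/ would be expected.

retroflex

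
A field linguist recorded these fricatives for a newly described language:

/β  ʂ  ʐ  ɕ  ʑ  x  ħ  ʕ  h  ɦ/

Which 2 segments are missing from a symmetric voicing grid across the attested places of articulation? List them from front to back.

place of articulation  voiceless  voiced  
bilabial          —         β       
retroflex         ʂ         ʐ       
alveolo-palatal   ɕ         ʑ       
velar             x         —       
pharyngeal        ħ         ʕ       
glottal           h         ɦ       
Gaps, from front to back: bilabial lacks voiceless (/ɸ/); velar lacks voiced (/ɣ/).

/ɸ/, /ɣ/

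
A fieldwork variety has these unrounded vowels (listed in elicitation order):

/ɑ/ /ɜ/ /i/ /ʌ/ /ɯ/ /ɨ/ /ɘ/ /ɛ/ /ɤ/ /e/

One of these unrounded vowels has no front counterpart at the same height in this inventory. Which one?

High: /i/ ~ /ɨ/ ~ /ɯ/
High-mid: /e/ ~ /ɘ/ ~ /ɤ/
Low-mid: /ɛ/ ~ /ɜ/ ~ /ʌ/
Low: only /ɑ/ (back); no front partner.
So /ɑ/ is the unpaired segment.

/ɑ/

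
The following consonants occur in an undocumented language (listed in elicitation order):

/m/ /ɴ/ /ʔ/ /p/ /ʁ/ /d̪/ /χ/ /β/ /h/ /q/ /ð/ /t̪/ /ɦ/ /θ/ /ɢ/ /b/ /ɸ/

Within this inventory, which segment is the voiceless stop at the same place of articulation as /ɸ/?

/p/

/ɸ/ is a voiceless bilabial fricative.
The voiceless stop at the same place is a voiceless bilabial stop — in this inventory, /p/.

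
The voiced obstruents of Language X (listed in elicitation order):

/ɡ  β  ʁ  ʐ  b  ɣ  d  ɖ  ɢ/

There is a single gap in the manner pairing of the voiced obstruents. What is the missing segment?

bilabial: stop /b/, fricative /β/.
alveolar: stop /d/, fricative —.
retroflex: stop /ɖ/, fricative /ʐ/.
velar: stop /ɡ/, fricative /ɣ/.
uvular: stop /ɢ/, fricative /ʁ/.
The alveolar row has no fricative member, so the gap is the alveolar fricative /z/.

/z/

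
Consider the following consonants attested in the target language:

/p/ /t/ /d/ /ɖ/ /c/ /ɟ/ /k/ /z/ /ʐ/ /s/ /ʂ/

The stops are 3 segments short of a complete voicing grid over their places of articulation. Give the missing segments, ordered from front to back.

/b/, /ʈ/, /ɡ/

bilabial: voiceless /p/, voiced —.
alveolar: voiceless /t/, voiced /d/.
retroflex: voiceless —, voiced /ɖ/.
palatal: voiceless /c/, voiced /ɟ/.
velar: voiceless /k/, voiced —.
Gaps, from front to back: bilabial lacks voiced (/b/); retroflex lacks voiceless (/ʈ/); velar lacks voiced (/ɡ/).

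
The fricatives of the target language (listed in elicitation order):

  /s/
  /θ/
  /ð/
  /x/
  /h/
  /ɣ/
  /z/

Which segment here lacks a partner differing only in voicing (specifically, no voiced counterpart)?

/h/

Dental: /θ/ ~ /ð/
Alveolar: /s/ ~ /z/
Velar: /x/ ~ /ɣ/
Glottal: only /h/ (voiceless); no voiced partner.
So /h/ is the unpaired segment.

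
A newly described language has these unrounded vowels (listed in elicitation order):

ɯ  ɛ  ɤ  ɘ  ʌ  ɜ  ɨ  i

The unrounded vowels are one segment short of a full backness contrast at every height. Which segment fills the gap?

/e/

Front: /i/ (high), /ɛ/ (low-mid).
Central: /ɨ/ (high), /ɘ/ (high-mid), /ɜ/ (low-mid).
Back: /ɯ/ (high), /ɤ/ (high-mid), /ʌ/ (low-mid).
The high-mid row has no front member, so the gap is the high-mid front unrounded vowel /e/.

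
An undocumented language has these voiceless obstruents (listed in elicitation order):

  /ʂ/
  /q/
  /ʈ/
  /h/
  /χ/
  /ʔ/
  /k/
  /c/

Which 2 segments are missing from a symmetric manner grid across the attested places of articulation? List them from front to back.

/ç/, /x/

retroflex: stop /ʈ/, fricative /ʂ/.
palatal: stop /c/, fricative —.
velar: stop /k/, fricative —.
uvular: stop /q/, fricative /χ/.
glottal: stop /ʔ/, fricative /h/.
Gaps, from front to back: palatal lacks fricative (/ç/); velar lacks fricative (/x/).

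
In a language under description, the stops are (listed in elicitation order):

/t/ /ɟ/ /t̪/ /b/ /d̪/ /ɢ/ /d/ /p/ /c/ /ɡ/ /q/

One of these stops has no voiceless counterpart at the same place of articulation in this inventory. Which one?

Bilabial: /p/ ~ /b/
Dental: /t̪/ ~ /d̪/
Alveolar: /t/ ~ /d/
Palatal: /c/ ~ /ɟ/
Uvular: /q/ ~ /ɢ/
Velar: only /ɡ/ (voiced); no voiceless partner.
So /ɡ/ is the unpaired segment.

/ɡ/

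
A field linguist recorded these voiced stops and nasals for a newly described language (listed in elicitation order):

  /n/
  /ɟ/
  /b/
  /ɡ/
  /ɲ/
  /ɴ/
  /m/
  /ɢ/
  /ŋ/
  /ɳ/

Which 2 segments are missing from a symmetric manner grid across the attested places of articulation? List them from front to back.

place of articulation  oral stop  nasal   
bilabial          b         m       
alveolar          —         n       
retroflex         —         ɳ       
palatal           ɟ         ɲ       
velar             ɡ         ŋ       
uvular            ɢ         ɴ       
Gaps, from front to back: alveolar lacks oral stop (/d/); retroflex lacks oral stop (/ɖ/).

/d/, /ɖ/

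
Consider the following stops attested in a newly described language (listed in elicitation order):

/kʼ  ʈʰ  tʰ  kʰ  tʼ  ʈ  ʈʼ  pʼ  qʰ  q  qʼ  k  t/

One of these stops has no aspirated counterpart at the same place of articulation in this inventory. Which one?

/pʼ/

Alveolar: /t/ ~ /tʰ/ ~ /tʼ/
Retroflex: /ʈ/ ~ /ʈʰ/ ~ /ʈʼ/
Velar: /k/ ~ /kʰ/ ~ /kʼ/
Uvular: /q/ ~ /qʰ/ ~ /qʼ/
Bilabial: only /pʼ/ (ejective); no aspirated partner.
So /pʼ/ is the unpaired segment.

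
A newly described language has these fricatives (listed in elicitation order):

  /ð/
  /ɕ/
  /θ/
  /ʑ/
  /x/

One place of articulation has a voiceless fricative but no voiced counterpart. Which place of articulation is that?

dental: voiceless /θ/, voiced /ð/.
alveolo-palatal: voiceless /ɕ/, voiced /ʑ/.
velar: voiceless /x/, voiced —.
Every place of articulation has a voiced member except velar, where /ɣ/ would be expected.

velar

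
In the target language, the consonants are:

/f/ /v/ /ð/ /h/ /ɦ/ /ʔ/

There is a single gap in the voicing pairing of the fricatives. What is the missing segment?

/θ/

labiodental: voiceless /f/, voiced /v/.
dental: voiceless —, voiced /ð/.
glottal: voiceless /h/, voiced /ɦ/.
The dental row has no voiceless member, so the gap is the voiceless dental fricative /θ/.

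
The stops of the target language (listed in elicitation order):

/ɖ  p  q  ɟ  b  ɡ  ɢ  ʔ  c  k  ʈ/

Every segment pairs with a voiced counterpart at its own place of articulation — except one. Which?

Bilabial: /p/ ~ /b/
Retroflex: /ʈ/ ~ /ɖ/
Palatal: /c/ ~ /ɟ/
Velar: /k/ ~ /ɡ/
Uvular: /q/ ~ /ɢ/
Glottal: only /ʔ/ (voiceless); no voiced partner.
So /ʔ/ is the unpaired segment.

/ʔ/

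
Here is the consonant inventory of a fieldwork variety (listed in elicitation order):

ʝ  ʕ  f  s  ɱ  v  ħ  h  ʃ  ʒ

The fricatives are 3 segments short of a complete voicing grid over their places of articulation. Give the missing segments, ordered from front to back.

labiodental: voiceless /f/, voiced /v/.
alveolar: voiceless /s/, voiced —.
postalveolar: voiceless /ʃ/, voiced /ʒ/.
palatal: voiceless —, voiced /ʝ/.
pharyngeal: voiceless /ħ/, voiced /ʕ/.
glottal: voiceless /h/, voiced —.
Gaps, from front to back: alveolar lacks voiced (/z/); palatal lacks voiceless (/ç/); glottal lacks voiced (/ɦ/).

/z/, /ç/, /ɦ/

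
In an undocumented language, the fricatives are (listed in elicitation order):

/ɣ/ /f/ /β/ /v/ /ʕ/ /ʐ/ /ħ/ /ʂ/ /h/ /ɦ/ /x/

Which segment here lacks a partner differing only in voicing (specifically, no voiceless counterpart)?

/β/

Labiodental: /f/ ~ /v/
Retroflex: /ʂ/ ~ /ʐ/
Velar: /x/ ~ /ɣ/
Pharyngeal: /ħ/ ~ /ʕ/
Glottal: /h/ ~ /ɦ/
Bilabial: only /β/ (voiced); no voiceless partner.
So /β/ is the unpaired segment.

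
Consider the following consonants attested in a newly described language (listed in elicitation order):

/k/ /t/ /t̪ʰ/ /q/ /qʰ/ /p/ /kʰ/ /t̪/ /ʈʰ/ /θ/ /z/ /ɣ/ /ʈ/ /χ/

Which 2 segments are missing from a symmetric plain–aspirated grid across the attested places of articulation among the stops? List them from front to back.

/pʰ/, /tʰ/

place of articulation  plain     aspirated
bilabial          p         —       
dental            t̪        t̪ʰ     
alveolar          t         —       
retroflex         ʈ         ʈʰ      
velar             k         kʰ      
uvular            q         qʰ      
Gaps, from front to back: bilabial lacks aspirated (/pʰ/); alveolar lacks aspirated (/tʰ/).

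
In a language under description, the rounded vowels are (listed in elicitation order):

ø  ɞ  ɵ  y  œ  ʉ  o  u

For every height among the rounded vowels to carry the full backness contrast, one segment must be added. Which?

/ɔ/

height            front     central   back    
high              y         ʉ         u       
high-mid          ø         ɵ         o       
low-mid           œ         ɞ         —       
The low-mid row has no back member, so the gap is the low-mid back rounded vowel /ɔ/.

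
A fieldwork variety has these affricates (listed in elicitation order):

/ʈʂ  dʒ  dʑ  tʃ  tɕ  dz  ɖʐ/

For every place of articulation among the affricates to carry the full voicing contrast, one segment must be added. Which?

alveolar: voiceless —, voiced /dz/.
postalveolar: voiceless /tʃ/, voiced /dʒ/.
retroflex: voiceless /ʈʂ/, voiced /ɖʐ/.
alveolo-palatal: voiceless /tɕ/, voiced /dʑ/.
The alveolar row has no voiceless member, so the gap is the voiceless alveolar affricate /ts/.

/ts/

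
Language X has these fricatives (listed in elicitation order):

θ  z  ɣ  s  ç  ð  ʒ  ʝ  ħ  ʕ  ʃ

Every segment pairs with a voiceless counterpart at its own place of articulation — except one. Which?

/ɣ/

Dental: /θ/ ~ /ð/
Alveolar: /s/ ~ /z/
Postalveolar: /ʃ/ ~ /ʒ/
Palatal: /ç/ ~ /ʝ/
Pharyngeal: /ħ/ ~ /ʕ/
Velar: only /ɣ/ (voiced); no voiceless partner.
So /ɣ/ is the unpaired segment.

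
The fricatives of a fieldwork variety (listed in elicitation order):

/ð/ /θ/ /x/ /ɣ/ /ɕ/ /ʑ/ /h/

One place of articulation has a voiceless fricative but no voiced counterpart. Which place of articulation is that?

glottal

Voiceless: /θ/ (dental), /ɕ/ (alveolo-palatal), /x/ (velar), /h/ (glottal).
Voiced: /ð/ (dental), /ʑ/ (alveolo-palatal), /ɣ/ (velar).
Every place of articulation has a voiced member except glottal, where /ɦ/ would be expected.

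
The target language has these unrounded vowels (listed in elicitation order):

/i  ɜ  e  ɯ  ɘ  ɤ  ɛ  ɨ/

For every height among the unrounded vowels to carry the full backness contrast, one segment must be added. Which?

height            front     central   back    
high              i         ɨ         ɯ       
high-mid          e         ɘ         ɤ       
low-mid           ɛ         ɜ         —       
The low-mid row has no back member, so the gap is the low-mid back unrounded vowel /ʌ/.

/ʌ/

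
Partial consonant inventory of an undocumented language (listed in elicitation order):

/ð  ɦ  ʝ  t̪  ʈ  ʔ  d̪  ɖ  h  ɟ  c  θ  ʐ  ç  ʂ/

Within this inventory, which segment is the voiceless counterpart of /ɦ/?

/ɦ/ is a voiced glottal fricative.
The voiceless counterpart is a voiceless glottal fricative — in this inventory, /h/.

/h/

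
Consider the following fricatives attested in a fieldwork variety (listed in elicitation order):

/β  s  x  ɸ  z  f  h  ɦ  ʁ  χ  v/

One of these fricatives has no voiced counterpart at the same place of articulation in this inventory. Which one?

Bilabial: /ɸ/ ~ /β/
Labiodental: /f/ ~ /v/
Alveolar: /s/ ~ /z/
Uvular: /χ/ ~ /ʁ/
Glottal: /h/ ~ /ɦ/
Velar: only /x/ (voiceless); no voiced partner.
So /x/ is the unpaired segment.

/x/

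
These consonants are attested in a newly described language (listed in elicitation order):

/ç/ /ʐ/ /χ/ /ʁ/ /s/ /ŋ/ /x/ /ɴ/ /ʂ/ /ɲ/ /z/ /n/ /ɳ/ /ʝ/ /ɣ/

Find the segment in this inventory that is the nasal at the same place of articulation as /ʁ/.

/ɴ/

/ʁ/ is a voiced uvular fricative.
The nasal at the same place is an uvular nasal — in this inventory, /ɴ/.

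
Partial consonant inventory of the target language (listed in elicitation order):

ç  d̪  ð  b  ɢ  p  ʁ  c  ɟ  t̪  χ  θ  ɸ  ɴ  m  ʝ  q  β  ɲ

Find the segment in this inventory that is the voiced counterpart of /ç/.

/ç/ is a voiceless palatal fricative.
The voiced counterpart is a voiced palatal fricative — in this inventory, /ʝ/.

/ʝ/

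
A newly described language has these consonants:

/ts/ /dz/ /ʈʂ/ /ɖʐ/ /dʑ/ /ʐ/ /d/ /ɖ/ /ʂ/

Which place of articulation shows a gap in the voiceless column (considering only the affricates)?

alveolo-palatal

Voiceless: /ts/ (alveolar), /ʈʂ/ (retroflex).
Voiced: /dz/ (alveolar), /ɖʐ/ (retroflex), /dʑ/ (alveolo-palatal).
Every place of articulation has a voiceless member except alveolo-palatal, where /tɕ/ would be expected.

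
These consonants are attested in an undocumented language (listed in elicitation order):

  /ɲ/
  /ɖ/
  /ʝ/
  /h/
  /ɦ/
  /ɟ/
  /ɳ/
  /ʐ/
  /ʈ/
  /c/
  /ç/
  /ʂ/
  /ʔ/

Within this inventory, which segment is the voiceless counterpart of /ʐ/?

/ʂ/

/ʐ/ is a voiced retroflex fricative.
The voiceless counterpart is a voiceless retroflex fricative — in this inventory, /ʂ/.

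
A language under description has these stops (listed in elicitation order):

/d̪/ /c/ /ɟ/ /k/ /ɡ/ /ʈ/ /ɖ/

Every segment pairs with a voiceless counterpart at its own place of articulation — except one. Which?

Retroflex: /ʈ/ ~ /ɖ/
Palatal: /c/ ~ /ɟ/
Velar: /k/ ~ /ɡ/
Dental: only /d̪/ (voiced); no voiceless partner.
So /d̪/ is the unpaired segment.

/d̪/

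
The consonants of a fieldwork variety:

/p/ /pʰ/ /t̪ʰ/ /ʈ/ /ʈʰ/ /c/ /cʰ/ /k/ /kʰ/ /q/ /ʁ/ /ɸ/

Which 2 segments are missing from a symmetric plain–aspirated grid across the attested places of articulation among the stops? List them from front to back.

/t̪/, /qʰ/

Plain: /p/ (bilabial), /ʈ/ (retroflex), /c/ (palatal), /k/ (velar), /q/ (uvular).
Aspirated: /pʰ/ (bilabial), /t̪ʰ/ (dental), /ʈʰ/ (retroflex), /cʰ/ (palatal), /kʰ/ (velar).
Gaps, from front to back: dental lacks plain (/t̪/); uvular lacks aspirated (/qʰ/).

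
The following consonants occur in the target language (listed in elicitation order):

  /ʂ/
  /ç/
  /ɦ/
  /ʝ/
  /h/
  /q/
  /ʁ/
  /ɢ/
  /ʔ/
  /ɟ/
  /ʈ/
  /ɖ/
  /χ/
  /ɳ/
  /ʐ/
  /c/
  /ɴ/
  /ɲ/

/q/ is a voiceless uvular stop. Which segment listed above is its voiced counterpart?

/ɢ/

The voiced counterpart is a voiced uvular stop — in this inventory, /ɢ/.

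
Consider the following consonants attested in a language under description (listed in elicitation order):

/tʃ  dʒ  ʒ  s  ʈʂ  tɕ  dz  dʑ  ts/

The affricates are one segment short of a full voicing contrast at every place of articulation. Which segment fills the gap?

/ɖʐ/

alveolar: voiceless /ts/, voiced /dz/.
postalveolar: voiceless /tʃ/, voiced /dʒ/.
retroflex: voiceless /ʈʂ/, voiced —.
alveolo-palatal: voiceless /tɕ/, voiced /dʑ/.
The retroflex row has no voiced member, so the gap is the voiced retroflex affricate /ɖʐ/.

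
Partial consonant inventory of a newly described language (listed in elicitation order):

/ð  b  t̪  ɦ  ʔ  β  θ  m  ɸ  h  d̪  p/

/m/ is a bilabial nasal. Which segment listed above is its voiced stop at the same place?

/b/

The voiced stop at the same place is a voiced bilabial stop — in this inventory, /b/.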